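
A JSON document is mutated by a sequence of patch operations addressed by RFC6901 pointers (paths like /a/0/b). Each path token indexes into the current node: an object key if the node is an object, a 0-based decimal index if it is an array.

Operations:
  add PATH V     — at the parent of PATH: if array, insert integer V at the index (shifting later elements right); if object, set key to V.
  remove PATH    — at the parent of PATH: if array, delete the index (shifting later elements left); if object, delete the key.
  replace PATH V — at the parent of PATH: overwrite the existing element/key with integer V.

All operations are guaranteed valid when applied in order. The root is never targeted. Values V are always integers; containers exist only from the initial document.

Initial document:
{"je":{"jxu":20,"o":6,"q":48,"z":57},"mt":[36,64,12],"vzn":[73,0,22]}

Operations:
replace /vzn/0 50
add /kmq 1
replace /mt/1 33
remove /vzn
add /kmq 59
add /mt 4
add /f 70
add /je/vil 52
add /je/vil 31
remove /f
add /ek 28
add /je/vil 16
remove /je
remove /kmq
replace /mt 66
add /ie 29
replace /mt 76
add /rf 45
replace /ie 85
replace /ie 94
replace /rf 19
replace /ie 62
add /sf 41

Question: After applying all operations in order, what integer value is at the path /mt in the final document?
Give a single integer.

After op 1 (replace /vzn/0 50): {"je":{"jxu":20,"o":6,"q":48,"z":57},"mt":[36,64,12],"vzn":[50,0,22]}
After op 2 (add /kmq 1): {"je":{"jxu":20,"o":6,"q":48,"z":57},"kmq":1,"mt":[36,64,12],"vzn":[50,0,22]}
After op 3 (replace /mt/1 33): {"je":{"jxu":20,"o":6,"q":48,"z":57},"kmq":1,"mt":[36,33,12],"vzn":[50,0,22]}
After op 4 (remove /vzn): {"je":{"jxu":20,"o":6,"q":48,"z":57},"kmq":1,"mt":[36,33,12]}
After op 5 (add /kmq 59): {"je":{"jxu":20,"o":6,"q":48,"z":57},"kmq":59,"mt":[36,33,12]}
After op 6 (add /mt 4): {"je":{"jxu":20,"o":6,"q":48,"z":57},"kmq":59,"mt":4}
After op 7 (add /f 70): {"f":70,"je":{"jxu":20,"o":6,"q":48,"z":57},"kmq":59,"mt":4}
After op 8 (add /je/vil 52): {"f":70,"je":{"jxu":20,"o":6,"q":48,"vil":52,"z":57},"kmq":59,"mt":4}
After op 9 (add /je/vil 31): {"f":70,"je":{"jxu":20,"o":6,"q":48,"vil":31,"z":57},"kmq":59,"mt":4}
After op 10 (remove /f): {"je":{"jxu":20,"o":6,"q":48,"vil":31,"z":57},"kmq":59,"mt":4}
After op 11 (add /ek 28): {"ek":28,"je":{"jxu":20,"o":6,"q":48,"vil":31,"z":57},"kmq":59,"mt":4}
After op 12 (add /je/vil 16): {"ek":28,"je":{"jxu":20,"o":6,"q":48,"vil":16,"z":57},"kmq":59,"mt":4}
After op 13 (remove /je): {"ek":28,"kmq":59,"mt":4}
After op 14 (remove /kmq): {"ek":28,"mt":4}
After op 15 (replace /mt 66): {"ek":28,"mt":66}
After op 16 (add /ie 29): {"ek":28,"ie":29,"mt":66}
After op 17 (replace /mt 76): {"ek":28,"ie":29,"mt":76}
After op 18 (add /rf 45): {"ek":28,"ie":29,"mt":76,"rf":45}
After op 19 (replace /ie 85): {"ek":28,"ie":85,"mt":76,"rf":45}
After op 20 (replace /ie 94): {"ek":28,"ie":94,"mt":76,"rf":45}
After op 21 (replace /rf 19): {"ek":28,"ie":94,"mt":76,"rf":19}
After op 22 (replace /ie 62): {"ek":28,"ie":62,"mt":76,"rf":19}
After op 23 (add /sf 41): {"ek":28,"ie":62,"mt":76,"rf":19,"sf":41}
Value at /mt: 76

Answer: 76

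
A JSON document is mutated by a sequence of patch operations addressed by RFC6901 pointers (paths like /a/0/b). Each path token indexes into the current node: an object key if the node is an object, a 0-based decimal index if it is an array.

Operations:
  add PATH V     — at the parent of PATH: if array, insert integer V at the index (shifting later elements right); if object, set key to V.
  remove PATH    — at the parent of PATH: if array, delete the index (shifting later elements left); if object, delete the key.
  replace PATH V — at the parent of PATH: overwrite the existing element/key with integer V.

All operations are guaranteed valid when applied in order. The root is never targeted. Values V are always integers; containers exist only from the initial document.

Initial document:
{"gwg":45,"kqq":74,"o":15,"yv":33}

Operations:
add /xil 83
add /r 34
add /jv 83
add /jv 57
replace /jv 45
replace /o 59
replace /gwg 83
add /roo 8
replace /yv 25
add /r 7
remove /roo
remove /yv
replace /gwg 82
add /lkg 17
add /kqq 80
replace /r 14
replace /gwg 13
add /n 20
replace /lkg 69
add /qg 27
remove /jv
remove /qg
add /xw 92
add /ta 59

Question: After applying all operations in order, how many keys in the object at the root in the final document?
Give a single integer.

Answer: 9

Derivation:
After op 1 (add /xil 83): {"gwg":45,"kqq":74,"o":15,"xil":83,"yv":33}
After op 2 (add /r 34): {"gwg":45,"kqq":74,"o":15,"r":34,"xil":83,"yv":33}
After op 3 (add /jv 83): {"gwg":45,"jv":83,"kqq":74,"o":15,"r":34,"xil":83,"yv":33}
After op 4 (add /jv 57): {"gwg":45,"jv":57,"kqq":74,"o":15,"r":34,"xil":83,"yv":33}
After op 5 (replace /jv 45): {"gwg":45,"jv":45,"kqq":74,"o":15,"r":34,"xil":83,"yv":33}
After op 6 (replace /o 59): {"gwg":45,"jv":45,"kqq":74,"o":59,"r":34,"xil":83,"yv":33}
After op 7 (replace /gwg 83): {"gwg":83,"jv":45,"kqq":74,"o":59,"r":34,"xil":83,"yv":33}
After op 8 (add /roo 8): {"gwg":83,"jv":45,"kqq":74,"o":59,"r":34,"roo":8,"xil":83,"yv":33}
After op 9 (replace /yv 25): {"gwg":83,"jv":45,"kqq":74,"o":59,"r":34,"roo":8,"xil":83,"yv":25}
After op 10 (add /r 7): {"gwg":83,"jv":45,"kqq":74,"o":59,"r":7,"roo":8,"xil":83,"yv":25}
After op 11 (remove /roo): {"gwg":83,"jv":45,"kqq":74,"o":59,"r":7,"xil":83,"yv":25}
After op 12 (remove /yv): {"gwg":83,"jv":45,"kqq":74,"o":59,"r":7,"xil":83}
After op 13 (replace /gwg 82): {"gwg":82,"jv":45,"kqq":74,"o":59,"r":7,"xil":83}
After op 14 (add /lkg 17): {"gwg":82,"jv":45,"kqq":74,"lkg":17,"o":59,"r":7,"xil":83}
After op 15 (add /kqq 80): {"gwg":82,"jv":45,"kqq":80,"lkg":17,"o":59,"r":7,"xil":83}
After op 16 (replace /r 14): {"gwg":82,"jv":45,"kqq":80,"lkg":17,"o":59,"r":14,"xil":83}
After op 17 (replace /gwg 13): {"gwg":13,"jv":45,"kqq":80,"lkg":17,"o":59,"r":14,"xil":83}
After op 18 (add /n 20): {"gwg":13,"jv":45,"kqq":80,"lkg":17,"n":20,"o":59,"r":14,"xil":83}
After op 19 (replace /lkg 69): {"gwg":13,"jv":45,"kqq":80,"lkg":69,"n":20,"o":59,"r":14,"xil":83}
After op 20 (add /qg 27): {"gwg":13,"jv":45,"kqq":80,"lkg":69,"n":20,"o":59,"qg":27,"r":14,"xil":83}
After op 21 (remove /jv): {"gwg":13,"kqq":80,"lkg":69,"n":20,"o":59,"qg":27,"r":14,"xil":83}
After op 22 (remove /qg): {"gwg":13,"kqq":80,"lkg":69,"n":20,"o":59,"r":14,"xil":83}
After op 23 (add /xw 92): {"gwg":13,"kqq":80,"lkg":69,"n":20,"o":59,"r":14,"xil":83,"xw":92}
After op 24 (add /ta 59): {"gwg":13,"kqq":80,"lkg":69,"n":20,"o":59,"r":14,"ta":59,"xil":83,"xw":92}
Size at the root: 9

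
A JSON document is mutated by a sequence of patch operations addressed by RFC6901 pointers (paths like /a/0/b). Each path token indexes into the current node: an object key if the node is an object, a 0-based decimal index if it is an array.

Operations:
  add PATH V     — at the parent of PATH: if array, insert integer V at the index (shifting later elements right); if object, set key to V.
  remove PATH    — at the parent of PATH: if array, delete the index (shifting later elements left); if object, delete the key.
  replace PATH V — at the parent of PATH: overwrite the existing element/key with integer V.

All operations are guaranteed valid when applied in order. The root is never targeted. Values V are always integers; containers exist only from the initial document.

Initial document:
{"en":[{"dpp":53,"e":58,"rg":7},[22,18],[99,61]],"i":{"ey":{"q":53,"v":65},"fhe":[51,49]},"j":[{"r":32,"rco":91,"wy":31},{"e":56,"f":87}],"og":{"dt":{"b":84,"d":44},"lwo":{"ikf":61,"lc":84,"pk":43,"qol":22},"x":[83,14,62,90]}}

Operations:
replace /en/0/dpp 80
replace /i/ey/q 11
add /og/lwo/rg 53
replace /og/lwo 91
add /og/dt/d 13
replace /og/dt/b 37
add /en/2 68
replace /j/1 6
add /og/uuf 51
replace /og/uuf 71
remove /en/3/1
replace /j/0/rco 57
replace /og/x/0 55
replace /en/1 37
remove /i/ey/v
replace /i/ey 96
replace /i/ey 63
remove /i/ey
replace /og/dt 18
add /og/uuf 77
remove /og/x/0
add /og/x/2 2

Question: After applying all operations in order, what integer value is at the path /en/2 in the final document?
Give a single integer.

After op 1 (replace /en/0/dpp 80): {"en":[{"dpp":80,"e":58,"rg":7},[22,18],[99,61]],"i":{"ey":{"q":53,"v":65},"fhe":[51,49]},"j":[{"r":32,"rco":91,"wy":31},{"e":56,"f":87}],"og":{"dt":{"b":84,"d":44},"lwo":{"ikf":61,"lc":84,"pk":43,"qol":22},"x":[83,14,62,90]}}
After op 2 (replace /i/ey/q 11): {"en":[{"dpp":80,"e":58,"rg":7},[22,18],[99,61]],"i":{"ey":{"q":11,"v":65},"fhe":[51,49]},"j":[{"r":32,"rco":91,"wy":31},{"e":56,"f":87}],"og":{"dt":{"b":84,"d":44},"lwo":{"ikf":61,"lc":84,"pk":43,"qol":22},"x":[83,14,62,90]}}
After op 3 (add /og/lwo/rg 53): {"en":[{"dpp":80,"e":58,"rg":7},[22,18],[99,61]],"i":{"ey":{"q":11,"v":65},"fhe":[51,49]},"j":[{"r":32,"rco":91,"wy":31},{"e":56,"f":87}],"og":{"dt":{"b":84,"d":44},"lwo":{"ikf":61,"lc":84,"pk":43,"qol":22,"rg":53},"x":[83,14,62,90]}}
After op 4 (replace /og/lwo 91): {"en":[{"dpp":80,"e":58,"rg":7},[22,18],[99,61]],"i":{"ey":{"q":11,"v":65},"fhe":[51,49]},"j":[{"r":32,"rco":91,"wy":31},{"e":56,"f":87}],"og":{"dt":{"b":84,"d":44},"lwo":91,"x":[83,14,62,90]}}
After op 5 (add /og/dt/d 13): {"en":[{"dpp":80,"e":58,"rg":7},[22,18],[99,61]],"i":{"ey":{"q":11,"v":65},"fhe":[51,49]},"j":[{"r":32,"rco":91,"wy":31},{"e":56,"f":87}],"og":{"dt":{"b":84,"d":13},"lwo":91,"x":[83,14,62,90]}}
After op 6 (replace /og/dt/b 37): {"en":[{"dpp":80,"e":58,"rg":7},[22,18],[99,61]],"i":{"ey":{"q":11,"v":65},"fhe":[51,49]},"j":[{"r":32,"rco":91,"wy":31},{"e":56,"f":87}],"og":{"dt":{"b":37,"d":13},"lwo":91,"x":[83,14,62,90]}}
After op 7 (add /en/2 68): {"en":[{"dpp":80,"e":58,"rg":7},[22,18],68,[99,61]],"i":{"ey":{"q":11,"v":65},"fhe":[51,49]},"j":[{"r":32,"rco":91,"wy":31},{"e":56,"f":87}],"og":{"dt":{"b":37,"d":13},"lwo":91,"x":[83,14,62,90]}}
After op 8 (replace /j/1 6): {"en":[{"dpp":80,"e":58,"rg":7},[22,18],68,[99,61]],"i":{"ey":{"q":11,"v":65},"fhe":[51,49]},"j":[{"r":32,"rco":91,"wy":31},6],"og":{"dt":{"b":37,"d":13},"lwo":91,"x":[83,14,62,90]}}
After op 9 (add /og/uuf 51): {"en":[{"dpp":80,"e":58,"rg":7},[22,18],68,[99,61]],"i":{"ey":{"q":11,"v":65},"fhe":[51,49]},"j":[{"r":32,"rco":91,"wy":31},6],"og":{"dt":{"b":37,"d":13},"lwo":91,"uuf":51,"x":[83,14,62,90]}}
After op 10 (replace /og/uuf 71): {"en":[{"dpp":80,"e":58,"rg":7},[22,18],68,[99,61]],"i":{"ey":{"q":11,"v":65},"fhe":[51,49]},"j":[{"r":32,"rco":91,"wy":31},6],"og":{"dt":{"b":37,"d":13},"lwo":91,"uuf":71,"x":[83,14,62,90]}}
After op 11 (remove /en/3/1): {"en":[{"dpp":80,"e":58,"rg":7},[22,18],68,[99]],"i":{"ey":{"q":11,"v":65},"fhe":[51,49]},"j":[{"r":32,"rco":91,"wy":31},6],"og":{"dt":{"b":37,"d":13},"lwo":91,"uuf":71,"x":[83,14,62,90]}}
After op 12 (replace /j/0/rco 57): {"en":[{"dpp":80,"e":58,"rg":7},[22,18],68,[99]],"i":{"ey":{"q":11,"v":65},"fhe":[51,49]},"j":[{"r":32,"rco":57,"wy":31},6],"og":{"dt":{"b":37,"d":13},"lwo":91,"uuf":71,"x":[83,14,62,90]}}
After op 13 (replace /og/x/0 55): {"en":[{"dpp":80,"e":58,"rg":7},[22,18],68,[99]],"i":{"ey":{"q":11,"v":65},"fhe":[51,49]},"j":[{"r":32,"rco":57,"wy":31},6],"og":{"dt":{"b":37,"d":13},"lwo":91,"uuf":71,"x":[55,14,62,90]}}
After op 14 (replace /en/1 37): {"en":[{"dpp":80,"e":58,"rg":7},37,68,[99]],"i":{"ey":{"q":11,"v":65},"fhe":[51,49]},"j":[{"r":32,"rco":57,"wy":31},6],"og":{"dt":{"b":37,"d":13},"lwo":91,"uuf":71,"x":[55,14,62,90]}}
After op 15 (remove /i/ey/v): {"en":[{"dpp":80,"e":58,"rg":7},37,68,[99]],"i":{"ey":{"q":11},"fhe":[51,49]},"j":[{"r":32,"rco":57,"wy":31},6],"og":{"dt":{"b":37,"d":13},"lwo":91,"uuf":71,"x":[55,14,62,90]}}
After op 16 (replace /i/ey 96): {"en":[{"dpp":80,"e":58,"rg":7},37,68,[99]],"i":{"ey":96,"fhe":[51,49]},"j":[{"r":32,"rco":57,"wy":31},6],"og":{"dt":{"b":37,"d":13},"lwo":91,"uuf":71,"x":[55,14,62,90]}}
After op 17 (replace /i/ey 63): {"en":[{"dpp":80,"e":58,"rg":7},37,68,[99]],"i":{"ey":63,"fhe":[51,49]},"j":[{"r":32,"rco":57,"wy":31},6],"og":{"dt":{"b":37,"d":13},"lwo":91,"uuf":71,"x":[55,14,62,90]}}
After op 18 (remove /i/ey): {"en":[{"dpp":80,"e":58,"rg":7},37,68,[99]],"i":{"fhe":[51,49]},"j":[{"r":32,"rco":57,"wy":31},6],"og":{"dt":{"b":37,"d":13},"lwo":91,"uuf":71,"x":[55,14,62,90]}}
After op 19 (replace /og/dt 18): {"en":[{"dpp":80,"e":58,"rg":7},37,68,[99]],"i":{"fhe":[51,49]},"j":[{"r":32,"rco":57,"wy":31},6],"og":{"dt":18,"lwo":91,"uuf":71,"x":[55,14,62,90]}}
After op 20 (add /og/uuf 77): {"en":[{"dpp":80,"e":58,"rg":7},37,68,[99]],"i":{"fhe":[51,49]},"j":[{"r":32,"rco":57,"wy":31},6],"og":{"dt":18,"lwo":91,"uuf":77,"x":[55,14,62,90]}}
After op 21 (remove /og/x/0): {"en":[{"dpp":80,"e":58,"rg":7},37,68,[99]],"i":{"fhe":[51,49]},"j":[{"r":32,"rco":57,"wy":31},6],"og":{"dt":18,"lwo":91,"uuf":77,"x":[14,62,90]}}
After op 22 (add /og/x/2 2): {"en":[{"dpp":80,"e":58,"rg":7},37,68,[99]],"i":{"fhe":[51,49]},"j":[{"r":32,"rco":57,"wy":31},6],"og":{"dt":18,"lwo":91,"uuf":77,"x":[14,62,2,90]}}
Value at /en/2: 68

Answer: 68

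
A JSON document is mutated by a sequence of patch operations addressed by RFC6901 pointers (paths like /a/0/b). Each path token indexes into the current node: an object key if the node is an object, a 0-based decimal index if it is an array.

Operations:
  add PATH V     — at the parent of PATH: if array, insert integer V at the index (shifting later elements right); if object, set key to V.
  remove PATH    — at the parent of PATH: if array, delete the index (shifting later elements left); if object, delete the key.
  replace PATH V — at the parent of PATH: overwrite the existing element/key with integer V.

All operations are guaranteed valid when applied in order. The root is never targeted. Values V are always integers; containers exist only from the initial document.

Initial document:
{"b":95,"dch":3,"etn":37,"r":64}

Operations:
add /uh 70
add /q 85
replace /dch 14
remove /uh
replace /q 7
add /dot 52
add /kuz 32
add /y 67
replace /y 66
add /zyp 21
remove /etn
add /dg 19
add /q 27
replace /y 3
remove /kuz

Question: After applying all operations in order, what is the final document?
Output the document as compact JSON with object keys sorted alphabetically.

After op 1 (add /uh 70): {"b":95,"dch":3,"etn":37,"r":64,"uh":70}
After op 2 (add /q 85): {"b":95,"dch":3,"etn":37,"q":85,"r":64,"uh":70}
After op 3 (replace /dch 14): {"b":95,"dch":14,"etn":37,"q":85,"r":64,"uh":70}
After op 4 (remove /uh): {"b":95,"dch":14,"etn":37,"q":85,"r":64}
After op 5 (replace /q 7): {"b":95,"dch":14,"etn":37,"q":7,"r":64}
After op 6 (add /dot 52): {"b":95,"dch":14,"dot":52,"etn":37,"q":7,"r":64}
After op 7 (add /kuz 32): {"b":95,"dch":14,"dot":52,"etn":37,"kuz":32,"q":7,"r":64}
After op 8 (add /y 67): {"b":95,"dch":14,"dot":52,"etn":37,"kuz":32,"q":7,"r":64,"y":67}
After op 9 (replace /y 66): {"b":95,"dch":14,"dot":52,"etn":37,"kuz":32,"q":7,"r":64,"y":66}
After op 10 (add /zyp 21): {"b":95,"dch":14,"dot":52,"etn":37,"kuz":32,"q":7,"r":64,"y":66,"zyp":21}
After op 11 (remove /etn): {"b":95,"dch":14,"dot":52,"kuz":32,"q":7,"r":64,"y":66,"zyp":21}
After op 12 (add /dg 19): {"b":95,"dch":14,"dg":19,"dot":52,"kuz":32,"q":7,"r":64,"y":66,"zyp":21}
After op 13 (add /q 27): {"b":95,"dch":14,"dg":19,"dot":52,"kuz":32,"q":27,"r":64,"y":66,"zyp":21}
After op 14 (replace /y 3): {"b":95,"dch":14,"dg":19,"dot":52,"kuz":32,"q":27,"r":64,"y":3,"zyp":21}
After op 15 (remove /kuz): {"b":95,"dch":14,"dg":19,"dot":52,"q":27,"r":64,"y":3,"zyp":21}

Answer: {"b":95,"dch":14,"dg":19,"dot":52,"q":27,"r":64,"y":3,"zyp":21}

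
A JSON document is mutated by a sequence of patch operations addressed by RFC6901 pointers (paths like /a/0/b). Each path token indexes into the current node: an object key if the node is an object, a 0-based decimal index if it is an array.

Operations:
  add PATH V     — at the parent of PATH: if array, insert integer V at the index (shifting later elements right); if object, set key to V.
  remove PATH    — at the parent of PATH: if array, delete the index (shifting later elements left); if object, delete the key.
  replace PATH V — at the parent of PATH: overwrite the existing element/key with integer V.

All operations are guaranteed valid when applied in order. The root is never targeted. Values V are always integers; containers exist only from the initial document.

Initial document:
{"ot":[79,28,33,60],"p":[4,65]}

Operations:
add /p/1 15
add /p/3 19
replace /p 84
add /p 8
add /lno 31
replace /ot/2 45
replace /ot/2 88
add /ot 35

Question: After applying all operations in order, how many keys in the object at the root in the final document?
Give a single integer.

After op 1 (add /p/1 15): {"ot":[79,28,33,60],"p":[4,15,65]}
After op 2 (add /p/3 19): {"ot":[79,28,33,60],"p":[4,15,65,19]}
After op 3 (replace /p 84): {"ot":[79,28,33,60],"p":84}
After op 4 (add /p 8): {"ot":[79,28,33,60],"p":8}
After op 5 (add /lno 31): {"lno":31,"ot":[79,28,33,60],"p":8}
After op 6 (replace /ot/2 45): {"lno":31,"ot":[79,28,45,60],"p":8}
After op 7 (replace /ot/2 88): {"lno":31,"ot":[79,28,88,60],"p":8}
After op 8 (add /ot 35): {"lno":31,"ot":35,"p":8}
Size at the root: 3

Answer: 3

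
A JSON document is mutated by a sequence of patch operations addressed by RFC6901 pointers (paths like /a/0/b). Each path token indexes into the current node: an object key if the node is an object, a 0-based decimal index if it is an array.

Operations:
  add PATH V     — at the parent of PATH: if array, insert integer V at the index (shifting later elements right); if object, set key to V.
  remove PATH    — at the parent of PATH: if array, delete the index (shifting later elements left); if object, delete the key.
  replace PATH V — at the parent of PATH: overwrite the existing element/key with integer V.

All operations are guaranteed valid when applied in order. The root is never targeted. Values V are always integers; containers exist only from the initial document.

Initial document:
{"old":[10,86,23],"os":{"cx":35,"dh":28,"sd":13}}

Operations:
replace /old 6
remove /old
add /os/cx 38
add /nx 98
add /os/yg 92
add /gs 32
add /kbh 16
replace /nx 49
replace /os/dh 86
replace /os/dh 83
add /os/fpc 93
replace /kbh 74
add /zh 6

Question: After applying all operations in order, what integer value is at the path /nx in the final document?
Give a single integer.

Answer: 49

Derivation:
After op 1 (replace /old 6): {"old":6,"os":{"cx":35,"dh":28,"sd":13}}
After op 2 (remove /old): {"os":{"cx":35,"dh":28,"sd":13}}
After op 3 (add /os/cx 38): {"os":{"cx":38,"dh":28,"sd":13}}
After op 4 (add /nx 98): {"nx":98,"os":{"cx":38,"dh":28,"sd":13}}
After op 5 (add /os/yg 92): {"nx":98,"os":{"cx":38,"dh":28,"sd":13,"yg":92}}
After op 6 (add /gs 32): {"gs":32,"nx":98,"os":{"cx":38,"dh":28,"sd":13,"yg":92}}
After op 7 (add /kbh 16): {"gs":32,"kbh":16,"nx":98,"os":{"cx":38,"dh":28,"sd":13,"yg":92}}
After op 8 (replace /nx 49): {"gs":32,"kbh":16,"nx":49,"os":{"cx":38,"dh":28,"sd":13,"yg":92}}
After op 9 (replace /os/dh 86): {"gs":32,"kbh":16,"nx":49,"os":{"cx":38,"dh":86,"sd":13,"yg":92}}
After op 10 (replace /os/dh 83): {"gs":32,"kbh":16,"nx":49,"os":{"cx":38,"dh":83,"sd":13,"yg":92}}
After op 11 (add /os/fpc 93): {"gs":32,"kbh":16,"nx":49,"os":{"cx":38,"dh":83,"fpc":93,"sd":13,"yg":92}}
After op 12 (replace /kbh 74): {"gs":32,"kbh":74,"nx":49,"os":{"cx":38,"dh":83,"fpc":93,"sd":13,"yg":92}}
After op 13 (add /zh 6): {"gs":32,"kbh":74,"nx":49,"os":{"cx":38,"dh":83,"fpc":93,"sd":13,"yg":92},"zh":6}
Value at /nx: 49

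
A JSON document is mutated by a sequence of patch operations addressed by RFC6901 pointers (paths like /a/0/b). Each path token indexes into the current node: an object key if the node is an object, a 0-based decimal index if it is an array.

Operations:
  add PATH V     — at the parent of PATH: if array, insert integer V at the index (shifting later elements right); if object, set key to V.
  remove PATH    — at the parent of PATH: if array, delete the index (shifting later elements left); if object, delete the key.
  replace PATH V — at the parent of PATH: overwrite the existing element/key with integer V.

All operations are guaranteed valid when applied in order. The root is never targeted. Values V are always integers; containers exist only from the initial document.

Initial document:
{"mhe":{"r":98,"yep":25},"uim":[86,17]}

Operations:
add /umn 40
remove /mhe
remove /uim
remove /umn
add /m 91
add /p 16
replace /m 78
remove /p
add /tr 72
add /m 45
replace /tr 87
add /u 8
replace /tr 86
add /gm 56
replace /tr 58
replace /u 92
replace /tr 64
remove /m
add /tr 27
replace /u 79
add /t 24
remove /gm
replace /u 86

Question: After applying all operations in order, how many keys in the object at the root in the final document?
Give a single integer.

Answer: 3

Derivation:
After op 1 (add /umn 40): {"mhe":{"r":98,"yep":25},"uim":[86,17],"umn":40}
After op 2 (remove /mhe): {"uim":[86,17],"umn":40}
After op 3 (remove /uim): {"umn":40}
After op 4 (remove /umn): {}
After op 5 (add /m 91): {"m":91}
After op 6 (add /p 16): {"m":91,"p":16}
After op 7 (replace /m 78): {"m":78,"p":16}
After op 8 (remove /p): {"m":78}
After op 9 (add /tr 72): {"m":78,"tr":72}
After op 10 (add /m 45): {"m":45,"tr":72}
After op 11 (replace /tr 87): {"m":45,"tr":87}
After op 12 (add /u 8): {"m":45,"tr":87,"u":8}
After op 13 (replace /tr 86): {"m":45,"tr":86,"u":8}
After op 14 (add /gm 56): {"gm":56,"m":45,"tr":86,"u":8}
After op 15 (replace /tr 58): {"gm":56,"m":45,"tr":58,"u":8}
After op 16 (replace /u 92): {"gm":56,"m":45,"tr":58,"u":92}
After op 17 (replace /tr 64): {"gm":56,"m":45,"tr":64,"u":92}
After op 18 (remove /m): {"gm":56,"tr":64,"u":92}
After op 19 (add /tr 27): {"gm":56,"tr":27,"u":92}
After op 20 (replace /u 79): {"gm":56,"tr":27,"u":79}
After op 21 (add /t 24): {"gm":56,"t":24,"tr":27,"u":79}
After op 22 (remove /gm): {"t":24,"tr":27,"u":79}
After op 23 (replace /u 86): {"t":24,"tr":27,"u":86}
Size at the root: 3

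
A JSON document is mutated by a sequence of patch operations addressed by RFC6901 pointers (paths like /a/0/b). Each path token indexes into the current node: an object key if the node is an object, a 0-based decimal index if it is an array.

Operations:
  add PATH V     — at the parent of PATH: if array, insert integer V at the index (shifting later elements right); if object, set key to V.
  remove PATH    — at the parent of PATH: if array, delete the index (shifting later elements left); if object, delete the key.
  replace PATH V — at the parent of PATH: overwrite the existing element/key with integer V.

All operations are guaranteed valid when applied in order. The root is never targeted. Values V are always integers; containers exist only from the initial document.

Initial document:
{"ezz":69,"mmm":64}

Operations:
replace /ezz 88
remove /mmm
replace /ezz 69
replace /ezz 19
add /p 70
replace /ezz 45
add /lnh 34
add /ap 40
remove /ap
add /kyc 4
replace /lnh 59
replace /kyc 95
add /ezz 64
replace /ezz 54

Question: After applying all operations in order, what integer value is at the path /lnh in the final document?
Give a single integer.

Answer: 59

Derivation:
After op 1 (replace /ezz 88): {"ezz":88,"mmm":64}
After op 2 (remove /mmm): {"ezz":88}
After op 3 (replace /ezz 69): {"ezz":69}
After op 4 (replace /ezz 19): {"ezz":19}
After op 5 (add /p 70): {"ezz":19,"p":70}
After op 6 (replace /ezz 45): {"ezz":45,"p":70}
After op 7 (add /lnh 34): {"ezz":45,"lnh":34,"p":70}
After op 8 (add /ap 40): {"ap":40,"ezz":45,"lnh":34,"p":70}
After op 9 (remove /ap): {"ezz":45,"lnh":34,"p":70}
After op 10 (add /kyc 4): {"ezz":45,"kyc":4,"lnh":34,"p":70}
After op 11 (replace /lnh 59): {"ezz":45,"kyc":4,"lnh":59,"p":70}
After op 12 (replace /kyc 95): {"ezz":45,"kyc":95,"lnh":59,"p":70}
After op 13 (add /ezz 64): {"ezz":64,"kyc":95,"lnh":59,"p":70}
After op 14 (replace /ezz 54): {"ezz":54,"kyc":95,"lnh":59,"p":70}
Value at /lnh: 59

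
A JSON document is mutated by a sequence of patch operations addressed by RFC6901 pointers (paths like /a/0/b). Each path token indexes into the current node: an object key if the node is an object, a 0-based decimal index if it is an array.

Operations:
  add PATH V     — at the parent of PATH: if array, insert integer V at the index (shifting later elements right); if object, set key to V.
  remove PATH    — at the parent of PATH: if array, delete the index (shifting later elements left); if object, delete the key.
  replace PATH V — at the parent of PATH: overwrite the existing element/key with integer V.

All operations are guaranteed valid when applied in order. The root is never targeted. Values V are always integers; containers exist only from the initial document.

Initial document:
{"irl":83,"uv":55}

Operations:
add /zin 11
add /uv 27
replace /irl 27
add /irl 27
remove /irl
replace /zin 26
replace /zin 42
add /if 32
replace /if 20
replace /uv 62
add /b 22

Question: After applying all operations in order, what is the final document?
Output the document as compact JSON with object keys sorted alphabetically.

After op 1 (add /zin 11): {"irl":83,"uv":55,"zin":11}
After op 2 (add /uv 27): {"irl":83,"uv":27,"zin":11}
After op 3 (replace /irl 27): {"irl":27,"uv":27,"zin":11}
After op 4 (add /irl 27): {"irl":27,"uv":27,"zin":11}
After op 5 (remove /irl): {"uv":27,"zin":11}
After op 6 (replace /zin 26): {"uv":27,"zin":26}
After op 7 (replace /zin 42): {"uv":27,"zin":42}
After op 8 (add /if 32): {"if":32,"uv":27,"zin":42}
After op 9 (replace /if 20): {"if":20,"uv":27,"zin":42}
After op 10 (replace /uv 62): {"if":20,"uv":62,"zin":42}
After op 11 (add /b 22): {"b":22,"if":20,"uv":62,"zin":42}

Answer: {"b":22,"if":20,"uv":62,"zin":42}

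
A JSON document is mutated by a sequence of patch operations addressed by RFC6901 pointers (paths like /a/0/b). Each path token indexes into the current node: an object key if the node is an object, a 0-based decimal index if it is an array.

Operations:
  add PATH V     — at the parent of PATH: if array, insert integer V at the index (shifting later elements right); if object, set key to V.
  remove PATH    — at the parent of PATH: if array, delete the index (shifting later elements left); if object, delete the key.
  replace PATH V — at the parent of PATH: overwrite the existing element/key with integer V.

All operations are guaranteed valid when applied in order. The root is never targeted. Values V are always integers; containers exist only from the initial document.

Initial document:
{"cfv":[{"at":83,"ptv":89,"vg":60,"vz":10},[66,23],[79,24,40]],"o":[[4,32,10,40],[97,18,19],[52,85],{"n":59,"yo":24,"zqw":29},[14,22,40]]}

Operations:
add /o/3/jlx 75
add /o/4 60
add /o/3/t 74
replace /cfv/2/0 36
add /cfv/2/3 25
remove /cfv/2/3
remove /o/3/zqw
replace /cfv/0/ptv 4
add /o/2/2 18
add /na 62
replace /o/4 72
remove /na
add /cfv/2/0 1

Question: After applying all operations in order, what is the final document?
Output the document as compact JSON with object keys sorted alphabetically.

Answer: {"cfv":[{"at":83,"ptv":4,"vg":60,"vz":10},[66,23],[1,36,24,40]],"o":[[4,32,10,40],[97,18,19],[52,85,18],{"jlx":75,"n":59,"t":74,"yo":24},72,[14,22,40]]}

Derivation:
After op 1 (add /o/3/jlx 75): {"cfv":[{"at":83,"ptv":89,"vg":60,"vz":10},[66,23],[79,24,40]],"o":[[4,32,10,40],[97,18,19],[52,85],{"jlx":75,"n":59,"yo":24,"zqw":29},[14,22,40]]}
After op 2 (add /o/4 60): {"cfv":[{"at":83,"ptv":89,"vg":60,"vz":10},[66,23],[79,24,40]],"o":[[4,32,10,40],[97,18,19],[52,85],{"jlx":75,"n":59,"yo":24,"zqw":29},60,[14,22,40]]}
After op 3 (add /o/3/t 74): {"cfv":[{"at":83,"ptv":89,"vg":60,"vz":10},[66,23],[79,24,40]],"o":[[4,32,10,40],[97,18,19],[52,85],{"jlx":75,"n":59,"t":74,"yo":24,"zqw":29},60,[14,22,40]]}
After op 4 (replace /cfv/2/0 36): {"cfv":[{"at":83,"ptv":89,"vg":60,"vz":10},[66,23],[36,24,40]],"o":[[4,32,10,40],[97,18,19],[52,85],{"jlx":75,"n":59,"t":74,"yo":24,"zqw":29},60,[14,22,40]]}
After op 5 (add /cfv/2/3 25): {"cfv":[{"at":83,"ptv":89,"vg":60,"vz":10},[66,23],[36,24,40,25]],"o":[[4,32,10,40],[97,18,19],[52,85],{"jlx":75,"n":59,"t":74,"yo":24,"zqw":29},60,[14,22,40]]}
After op 6 (remove /cfv/2/3): {"cfv":[{"at":83,"ptv":89,"vg":60,"vz":10},[66,23],[36,24,40]],"o":[[4,32,10,40],[97,18,19],[52,85],{"jlx":75,"n":59,"t":74,"yo":24,"zqw":29},60,[14,22,40]]}
After op 7 (remove /o/3/zqw): {"cfv":[{"at":83,"ptv":89,"vg":60,"vz":10},[66,23],[36,24,40]],"o":[[4,32,10,40],[97,18,19],[52,85],{"jlx":75,"n":59,"t":74,"yo":24},60,[14,22,40]]}
After op 8 (replace /cfv/0/ptv 4): {"cfv":[{"at":83,"ptv":4,"vg":60,"vz":10},[66,23],[36,24,40]],"o":[[4,32,10,40],[97,18,19],[52,85],{"jlx":75,"n":59,"t":74,"yo":24},60,[14,22,40]]}
After op 9 (add /o/2/2 18): {"cfv":[{"at":83,"ptv":4,"vg":60,"vz":10},[66,23],[36,24,40]],"o":[[4,32,10,40],[97,18,19],[52,85,18],{"jlx":75,"n":59,"t":74,"yo":24},60,[14,22,40]]}
After op 10 (add /na 62): {"cfv":[{"at":83,"ptv":4,"vg":60,"vz":10},[66,23],[36,24,40]],"na":62,"o":[[4,32,10,40],[97,18,19],[52,85,18],{"jlx":75,"n":59,"t":74,"yo":24},60,[14,22,40]]}
After op 11 (replace /o/4 72): {"cfv":[{"at":83,"ptv":4,"vg":60,"vz":10},[66,23],[36,24,40]],"na":62,"o":[[4,32,10,40],[97,18,19],[52,85,18],{"jlx":75,"n":59,"t":74,"yo":24},72,[14,22,40]]}
After op 12 (remove /na): {"cfv":[{"at":83,"ptv":4,"vg":60,"vz":10},[66,23],[36,24,40]],"o":[[4,32,10,40],[97,18,19],[52,85,18],{"jlx":75,"n":59,"t":74,"yo":24},72,[14,22,40]]}
After op 13 (add /cfv/2/0 1): {"cfv":[{"at":83,"ptv":4,"vg":60,"vz":10},[66,23],[1,36,24,40]],"o":[[4,32,10,40],[97,18,19],[52,85,18],{"jlx":75,"n":59,"t":74,"yo":24},72,[14,22,40]]}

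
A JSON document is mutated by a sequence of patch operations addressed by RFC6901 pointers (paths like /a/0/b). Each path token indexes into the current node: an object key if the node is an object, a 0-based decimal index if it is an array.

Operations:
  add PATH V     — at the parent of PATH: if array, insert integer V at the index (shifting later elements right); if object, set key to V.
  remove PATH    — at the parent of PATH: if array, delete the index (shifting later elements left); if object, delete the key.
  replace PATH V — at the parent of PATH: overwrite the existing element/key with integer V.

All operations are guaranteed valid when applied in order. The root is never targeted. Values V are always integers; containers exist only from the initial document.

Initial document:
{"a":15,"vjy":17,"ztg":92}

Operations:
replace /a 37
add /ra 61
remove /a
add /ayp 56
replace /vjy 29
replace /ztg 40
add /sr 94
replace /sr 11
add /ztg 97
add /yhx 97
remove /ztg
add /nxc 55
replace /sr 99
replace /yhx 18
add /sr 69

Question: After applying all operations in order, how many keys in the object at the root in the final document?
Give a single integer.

Answer: 6

Derivation:
After op 1 (replace /a 37): {"a":37,"vjy":17,"ztg":92}
After op 2 (add /ra 61): {"a":37,"ra":61,"vjy":17,"ztg":92}
After op 3 (remove /a): {"ra":61,"vjy":17,"ztg":92}
After op 4 (add /ayp 56): {"ayp":56,"ra":61,"vjy":17,"ztg":92}
After op 5 (replace /vjy 29): {"ayp":56,"ra":61,"vjy":29,"ztg":92}
After op 6 (replace /ztg 40): {"ayp":56,"ra":61,"vjy":29,"ztg":40}
After op 7 (add /sr 94): {"ayp":56,"ra":61,"sr":94,"vjy":29,"ztg":40}
After op 8 (replace /sr 11): {"ayp":56,"ra":61,"sr":11,"vjy":29,"ztg":40}
After op 9 (add /ztg 97): {"ayp":56,"ra":61,"sr":11,"vjy":29,"ztg":97}
After op 10 (add /yhx 97): {"ayp":56,"ra":61,"sr":11,"vjy":29,"yhx":97,"ztg":97}
After op 11 (remove /ztg): {"ayp":56,"ra":61,"sr":11,"vjy":29,"yhx":97}
After op 12 (add /nxc 55): {"ayp":56,"nxc":55,"ra":61,"sr":11,"vjy":29,"yhx":97}
After op 13 (replace /sr 99): {"ayp":56,"nxc":55,"ra":61,"sr":99,"vjy":29,"yhx":97}
After op 14 (replace /yhx 18): {"ayp":56,"nxc":55,"ra":61,"sr":99,"vjy":29,"yhx":18}
After op 15 (add /sr 69): {"ayp":56,"nxc":55,"ra":61,"sr":69,"vjy":29,"yhx":18}
Size at the root: 6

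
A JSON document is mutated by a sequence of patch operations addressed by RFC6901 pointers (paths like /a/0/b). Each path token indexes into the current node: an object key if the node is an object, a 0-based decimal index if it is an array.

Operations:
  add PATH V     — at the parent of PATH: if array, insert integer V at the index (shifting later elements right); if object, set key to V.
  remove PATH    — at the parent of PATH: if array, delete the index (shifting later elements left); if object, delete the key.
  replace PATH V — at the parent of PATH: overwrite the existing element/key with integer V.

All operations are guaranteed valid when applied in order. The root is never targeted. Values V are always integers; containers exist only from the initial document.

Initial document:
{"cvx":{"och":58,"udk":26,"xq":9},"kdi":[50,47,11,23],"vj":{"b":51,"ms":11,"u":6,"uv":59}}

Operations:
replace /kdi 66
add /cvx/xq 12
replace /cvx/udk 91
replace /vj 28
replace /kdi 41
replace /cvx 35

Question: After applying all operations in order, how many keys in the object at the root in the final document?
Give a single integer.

After op 1 (replace /kdi 66): {"cvx":{"och":58,"udk":26,"xq":9},"kdi":66,"vj":{"b":51,"ms":11,"u":6,"uv":59}}
After op 2 (add /cvx/xq 12): {"cvx":{"och":58,"udk":26,"xq":12},"kdi":66,"vj":{"b":51,"ms":11,"u":6,"uv":59}}
After op 3 (replace /cvx/udk 91): {"cvx":{"och":58,"udk":91,"xq":12},"kdi":66,"vj":{"b":51,"ms":11,"u":6,"uv":59}}
After op 4 (replace /vj 28): {"cvx":{"och":58,"udk":91,"xq":12},"kdi":66,"vj":28}
After op 5 (replace /kdi 41): {"cvx":{"och":58,"udk":91,"xq":12},"kdi":41,"vj":28}
After op 6 (replace /cvx 35): {"cvx":35,"kdi":41,"vj":28}
Size at the root: 3

Answer: 3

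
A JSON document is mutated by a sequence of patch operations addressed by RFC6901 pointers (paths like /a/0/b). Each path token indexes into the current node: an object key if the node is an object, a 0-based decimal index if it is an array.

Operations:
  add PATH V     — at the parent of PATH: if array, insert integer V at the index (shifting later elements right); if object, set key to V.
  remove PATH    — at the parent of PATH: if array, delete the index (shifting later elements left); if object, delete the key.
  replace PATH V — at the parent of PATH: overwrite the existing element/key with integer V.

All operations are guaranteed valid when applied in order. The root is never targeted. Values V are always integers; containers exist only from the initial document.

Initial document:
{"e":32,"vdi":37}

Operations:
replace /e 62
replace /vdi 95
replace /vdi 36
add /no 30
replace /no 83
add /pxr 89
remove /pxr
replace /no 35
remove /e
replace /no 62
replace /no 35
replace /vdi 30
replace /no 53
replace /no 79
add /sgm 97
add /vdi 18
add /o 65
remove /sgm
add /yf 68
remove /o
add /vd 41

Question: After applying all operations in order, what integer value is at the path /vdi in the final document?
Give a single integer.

After op 1 (replace /e 62): {"e":62,"vdi":37}
After op 2 (replace /vdi 95): {"e":62,"vdi":95}
After op 3 (replace /vdi 36): {"e":62,"vdi":36}
After op 4 (add /no 30): {"e":62,"no":30,"vdi":36}
After op 5 (replace /no 83): {"e":62,"no":83,"vdi":36}
After op 6 (add /pxr 89): {"e":62,"no":83,"pxr":89,"vdi":36}
After op 7 (remove /pxr): {"e":62,"no":83,"vdi":36}
After op 8 (replace /no 35): {"e":62,"no":35,"vdi":36}
After op 9 (remove /e): {"no":35,"vdi":36}
After op 10 (replace /no 62): {"no":62,"vdi":36}
After op 11 (replace /no 35): {"no":35,"vdi":36}
After op 12 (replace /vdi 30): {"no":35,"vdi":30}
After op 13 (replace /no 53): {"no":53,"vdi":30}
After op 14 (replace /no 79): {"no":79,"vdi":30}
After op 15 (add /sgm 97): {"no":79,"sgm":97,"vdi":30}
After op 16 (add /vdi 18): {"no":79,"sgm":97,"vdi":18}
After op 17 (add /o 65): {"no":79,"o":65,"sgm":97,"vdi":18}
After op 18 (remove /sgm): {"no":79,"o":65,"vdi":18}
After op 19 (add /yf 68): {"no":79,"o":65,"vdi":18,"yf":68}
After op 20 (remove /o): {"no":79,"vdi":18,"yf":68}
After op 21 (add /vd 41): {"no":79,"vd":41,"vdi":18,"yf":68}
Value at /vdi: 18

Answer: 18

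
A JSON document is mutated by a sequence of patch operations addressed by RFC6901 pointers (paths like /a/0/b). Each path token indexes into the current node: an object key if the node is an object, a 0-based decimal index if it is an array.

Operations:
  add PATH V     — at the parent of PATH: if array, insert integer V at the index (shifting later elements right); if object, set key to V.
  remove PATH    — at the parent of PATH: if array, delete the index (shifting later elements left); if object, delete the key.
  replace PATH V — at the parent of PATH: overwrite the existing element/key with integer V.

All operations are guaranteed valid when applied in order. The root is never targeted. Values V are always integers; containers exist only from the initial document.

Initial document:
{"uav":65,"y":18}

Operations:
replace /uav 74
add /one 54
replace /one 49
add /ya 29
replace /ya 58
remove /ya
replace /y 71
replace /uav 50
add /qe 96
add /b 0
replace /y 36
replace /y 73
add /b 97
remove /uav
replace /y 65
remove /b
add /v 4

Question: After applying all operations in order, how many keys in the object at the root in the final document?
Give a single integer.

Answer: 4

Derivation:
After op 1 (replace /uav 74): {"uav":74,"y":18}
After op 2 (add /one 54): {"one":54,"uav":74,"y":18}
After op 3 (replace /one 49): {"one":49,"uav":74,"y":18}
After op 4 (add /ya 29): {"one":49,"uav":74,"y":18,"ya":29}
After op 5 (replace /ya 58): {"one":49,"uav":74,"y":18,"ya":58}
After op 6 (remove /ya): {"one":49,"uav":74,"y":18}
After op 7 (replace /y 71): {"one":49,"uav":74,"y":71}
After op 8 (replace /uav 50): {"one":49,"uav":50,"y":71}
After op 9 (add /qe 96): {"one":49,"qe":96,"uav":50,"y":71}
After op 10 (add /b 0): {"b":0,"one":49,"qe":96,"uav":50,"y":71}
After op 11 (replace /y 36): {"b":0,"one":49,"qe":96,"uav":50,"y":36}
After op 12 (replace /y 73): {"b":0,"one":49,"qe":96,"uav":50,"y":73}
After op 13 (add /b 97): {"b":97,"one":49,"qe":96,"uav":50,"y":73}
After op 14 (remove /uav): {"b":97,"one":49,"qe":96,"y":73}
After op 15 (replace /y 65): {"b":97,"one":49,"qe":96,"y":65}
After op 16 (remove /b): {"one":49,"qe":96,"y":65}
After op 17 (add /v 4): {"one":49,"qe":96,"v":4,"y":65}
Size at the root: 4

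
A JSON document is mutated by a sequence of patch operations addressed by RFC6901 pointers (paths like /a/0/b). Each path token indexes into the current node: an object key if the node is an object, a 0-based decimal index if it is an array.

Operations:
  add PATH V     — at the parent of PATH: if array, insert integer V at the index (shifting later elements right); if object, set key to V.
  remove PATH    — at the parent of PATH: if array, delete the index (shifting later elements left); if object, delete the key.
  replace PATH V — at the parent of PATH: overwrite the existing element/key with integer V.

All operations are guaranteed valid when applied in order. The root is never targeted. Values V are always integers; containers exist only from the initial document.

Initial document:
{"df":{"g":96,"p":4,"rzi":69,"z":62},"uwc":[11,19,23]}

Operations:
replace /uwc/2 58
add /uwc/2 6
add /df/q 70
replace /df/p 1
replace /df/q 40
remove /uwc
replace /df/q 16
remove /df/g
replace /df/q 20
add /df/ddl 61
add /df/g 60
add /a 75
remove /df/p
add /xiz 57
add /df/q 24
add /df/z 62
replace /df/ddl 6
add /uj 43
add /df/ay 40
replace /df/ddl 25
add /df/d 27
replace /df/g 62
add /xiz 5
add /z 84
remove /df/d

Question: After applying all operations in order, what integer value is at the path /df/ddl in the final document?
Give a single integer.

Answer: 25

Derivation:
After op 1 (replace /uwc/2 58): {"df":{"g":96,"p":4,"rzi":69,"z":62},"uwc":[11,19,58]}
After op 2 (add /uwc/2 6): {"df":{"g":96,"p":4,"rzi":69,"z":62},"uwc":[11,19,6,58]}
After op 3 (add /df/q 70): {"df":{"g":96,"p":4,"q":70,"rzi":69,"z":62},"uwc":[11,19,6,58]}
After op 4 (replace /df/p 1): {"df":{"g":96,"p":1,"q":70,"rzi":69,"z":62},"uwc":[11,19,6,58]}
After op 5 (replace /df/q 40): {"df":{"g":96,"p":1,"q":40,"rzi":69,"z":62},"uwc":[11,19,6,58]}
After op 6 (remove /uwc): {"df":{"g":96,"p":1,"q":40,"rzi":69,"z":62}}
After op 7 (replace /df/q 16): {"df":{"g":96,"p":1,"q":16,"rzi":69,"z":62}}
After op 8 (remove /df/g): {"df":{"p":1,"q":16,"rzi":69,"z":62}}
After op 9 (replace /df/q 20): {"df":{"p":1,"q":20,"rzi":69,"z":62}}
After op 10 (add /df/ddl 61): {"df":{"ddl":61,"p":1,"q":20,"rzi":69,"z":62}}
After op 11 (add /df/g 60): {"df":{"ddl":61,"g":60,"p":1,"q":20,"rzi":69,"z":62}}
After op 12 (add /a 75): {"a":75,"df":{"ddl":61,"g":60,"p":1,"q":20,"rzi":69,"z":62}}
After op 13 (remove /df/p): {"a":75,"df":{"ddl":61,"g":60,"q":20,"rzi":69,"z":62}}
After op 14 (add /xiz 57): {"a":75,"df":{"ddl":61,"g":60,"q":20,"rzi":69,"z":62},"xiz":57}
After op 15 (add /df/q 24): {"a":75,"df":{"ddl":61,"g":60,"q":24,"rzi":69,"z":62},"xiz":57}
After op 16 (add /df/z 62): {"a":75,"df":{"ddl":61,"g":60,"q":24,"rzi":69,"z":62},"xiz":57}
After op 17 (replace /df/ddl 6): {"a":75,"df":{"ddl":6,"g":60,"q":24,"rzi":69,"z":62},"xiz":57}
After op 18 (add /uj 43): {"a":75,"df":{"ddl":6,"g":60,"q":24,"rzi":69,"z":62},"uj":43,"xiz":57}
After op 19 (add /df/ay 40): {"a":75,"df":{"ay":40,"ddl":6,"g":60,"q":24,"rzi":69,"z":62},"uj":43,"xiz":57}
After op 20 (replace /df/ddl 25): {"a":75,"df":{"ay":40,"ddl":25,"g":60,"q":24,"rzi":69,"z":62},"uj":43,"xiz":57}
After op 21 (add /df/d 27): {"a":75,"df":{"ay":40,"d":27,"ddl":25,"g":60,"q":24,"rzi":69,"z":62},"uj":43,"xiz":57}
After op 22 (replace /df/g 62): {"a":75,"df":{"ay":40,"d":27,"ddl":25,"g":62,"q":24,"rzi":69,"z":62},"uj":43,"xiz":57}
After op 23 (add /xiz 5): {"a":75,"df":{"ay":40,"d":27,"ddl":25,"g":62,"q":24,"rzi":69,"z":62},"uj":43,"xiz":5}
After op 24 (add /z 84): {"a":75,"df":{"ay":40,"d":27,"ddl":25,"g":62,"q":24,"rzi":69,"z":62},"uj":43,"xiz":5,"z":84}
After op 25 (remove /df/d): {"a":75,"df":{"ay":40,"ddl":25,"g":62,"q":24,"rzi":69,"z":62},"uj":43,"xiz":5,"z":84}
Value at /df/ddl: 25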